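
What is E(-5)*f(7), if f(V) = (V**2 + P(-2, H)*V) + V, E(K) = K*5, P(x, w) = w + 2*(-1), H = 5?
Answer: -1925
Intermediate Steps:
P(x, w) = -2 + w (P(x, w) = w - 2 = -2 + w)
E(K) = 5*K
f(V) = V**2 + 4*V (f(V) = (V**2 + (-2 + 5)*V) + V = (V**2 + 3*V) + V = V**2 + 4*V)
E(-5)*f(7) = (5*(-5))*(7*(4 + 7)) = -175*11 = -25*77 = -1925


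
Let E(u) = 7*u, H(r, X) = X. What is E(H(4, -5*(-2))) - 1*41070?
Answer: -41000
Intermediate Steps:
E(H(4, -5*(-2))) - 1*41070 = 7*(-5*(-2)) - 1*41070 = 7*10 - 41070 = 70 - 41070 = -41000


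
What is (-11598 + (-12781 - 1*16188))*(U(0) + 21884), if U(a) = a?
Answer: -887768228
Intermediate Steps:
(-11598 + (-12781 - 1*16188))*(U(0) + 21884) = (-11598 + (-12781 - 1*16188))*(0 + 21884) = (-11598 + (-12781 - 16188))*21884 = (-11598 - 28969)*21884 = -40567*21884 = -887768228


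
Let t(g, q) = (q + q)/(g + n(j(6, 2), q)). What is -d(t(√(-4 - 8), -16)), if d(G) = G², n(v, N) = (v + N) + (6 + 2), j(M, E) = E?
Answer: -256/(3 - I*√3)² ≈ -10.667 - 18.475*I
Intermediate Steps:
n(v, N) = 8 + N + v (n(v, N) = (N + v) + 8 = 8 + N + v)
t(g, q) = 2*q/(10 + g + q) (t(g, q) = (q + q)/(g + (8 + q + 2)) = (2*q)/(g + (10 + q)) = (2*q)/(10 + g + q) = 2*q/(10 + g + q))
-d(t(√(-4 - 8), -16)) = -(2*(-16)/(10 + √(-4 - 8) - 16))² = -(2*(-16)/(10 + √(-12) - 16))² = -(2*(-16)/(10 + 2*I*√3 - 16))² = -(2*(-16)/(-6 + 2*I*√3))² = -(-32/(-6 + 2*I*√3))² = -1024/(-6 + 2*I*√3)²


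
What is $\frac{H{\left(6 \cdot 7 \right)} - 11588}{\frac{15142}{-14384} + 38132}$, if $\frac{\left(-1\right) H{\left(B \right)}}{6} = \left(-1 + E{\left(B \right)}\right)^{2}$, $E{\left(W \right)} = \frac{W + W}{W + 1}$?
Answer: $- \frac{154169855216}{507065642277} \approx -0.30404$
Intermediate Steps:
$E{\left(W \right)} = \frac{2 W}{1 + W}$
$H{\left(B \right)} = - 6 \left(-1 + \frac{2 B}{1 + B}\right)^{2}$
$\frac{H{\left(6 \cdot 7 \right)} - 11588}{\frac{15142}{-14384} + 38132} = \frac{- \frac{6 \left(-1 + 6 \cdot 7\right)^{2}}{\left(1 + 6 \cdot 7\right)^{2}} - 11588}{\frac{15142}{-14384} + 38132} = \frac{- \frac{6 \left(-1 + 42\right)^{2}}{\left(1 + 42\right)^{2}} - 11588}{15142 \left(- \frac{1}{14384}\right) + 38132} = \frac{- \frac{6 \cdot 41^{2}}{1849} - 11588}{- \frac{7571}{7192} + 38132} = \frac{\left(-6\right) \frac{1}{1849} \cdot 1681 - 11588}{\frac{274237773}{7192}} = \left(- \frac{10086}{1849} - 11588\right) \frac{7192}{274237773} = \left(- \frac{21436298}{1849}\right) \frac{7192}{274237773} = - \frac{154169855216}{507065642277}$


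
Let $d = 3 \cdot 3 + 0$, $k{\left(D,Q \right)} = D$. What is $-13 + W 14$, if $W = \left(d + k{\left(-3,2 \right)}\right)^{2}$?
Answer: $491$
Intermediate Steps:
$d = 9$ ($d = 9 + 0 = 9$)
$W = 36$ ($W = \left(9 - 3\right)^{2} = 6^{2} = 36$)
$-13 + W 14 = -13 + 36 \cdot 14 = -13 + 504 = 491$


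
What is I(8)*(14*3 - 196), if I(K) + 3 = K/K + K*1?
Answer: -924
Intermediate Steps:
I(K) = -2 + K (I(K) = -3 + (K/K + K*1) = -3 + (1 + K) = -2 + K)
I(8)*(14*3 - 196) = (-2 + 8)*(14*3 - 196) = 6*(42 - 196) = 6*(-154) = -924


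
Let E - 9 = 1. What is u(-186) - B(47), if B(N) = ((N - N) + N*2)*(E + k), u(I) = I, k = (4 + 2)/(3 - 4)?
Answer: -562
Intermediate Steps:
E = 10 (E = 9 + 1 = 10)
k = -6 (k = 6/(-1) = 6*(-1) = -6)
B(N) = 8*N (B(N) = ((N - N) + N*2)*(10 - 6) = (0 + 2*N)*4 = (2*N)*4 = 8*N)
u(-186) - B(47) = -186 - 8*47 = -186 - 1*376 = -186 - 376 = -562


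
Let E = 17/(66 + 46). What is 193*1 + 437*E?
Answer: 29045/112 ≈ 259.33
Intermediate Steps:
E = 17/112 ≈ 0.15179
193*1 + 437*E = 193*1 + 437*(17/112) = 193 + 7429/112 = 29045/112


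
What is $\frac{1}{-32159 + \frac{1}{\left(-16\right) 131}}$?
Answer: $- \frac{2096}{67405265} \approx -3.1095 \cdot 10^{-5}$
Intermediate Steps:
$\frac{1}{-32159 + \frac{1}{\left(-16\right) 131}} = \frac{1}{-32159 + \frac{1}{-2096}} = \frac{1}{-32159 - \frac{1}{2096}} = \frac{1}{- \frac{67405265}{2096}} = - \frac{2096}{67405265}$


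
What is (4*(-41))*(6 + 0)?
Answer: -984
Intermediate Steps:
(4*(-41))*(6 + 0) = -164*6 = -984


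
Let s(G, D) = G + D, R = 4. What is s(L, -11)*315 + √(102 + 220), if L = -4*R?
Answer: -8505 + √322 ≈ -8487.1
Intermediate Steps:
L = -16 (L = -4*4 = -16)
s(G, D) = D + G
s(L, -11)*315 + √(102 + 220) = (-11 - 16)*315 + √(102 + 220) = -27*315 + √322 = -8505 + √322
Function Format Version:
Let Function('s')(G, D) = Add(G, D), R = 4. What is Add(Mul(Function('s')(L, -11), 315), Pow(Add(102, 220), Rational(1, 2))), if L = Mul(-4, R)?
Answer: Add(-8505, Pow(322, Rational(1, 2))) ≈ -8487.1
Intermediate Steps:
L = -16 (L = Mul(-4, 4) = -16)
Function('s')(G, D) = Add(D, G)
Add(Mul(Function('s')(L, -11), 315), Pow(Add(102, 220), Rational(1, 2))) = Add(Mul(Add(-11, -16), 315), Pow(Add(102, 220), Rational(1, 2))) = Add(Mul(-27, 315), Pow(322, Rational(1, 2))) = Add(-8505, Pow(322, Rational(1, 2)))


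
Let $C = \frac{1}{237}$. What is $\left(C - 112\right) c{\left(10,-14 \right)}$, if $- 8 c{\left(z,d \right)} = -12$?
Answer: $- \frac{26543}{158} \approx -167.99$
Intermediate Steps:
$c{\left(z,d \right)} = \frac{3}{2}$ ($c{\left(z,d \right)} = \left(- \frac{1}{8}\right) \left(-12\right) = \frac{3}{2}$)
$C = \frac{1}{237} \approx 0.0042194$
$\left(C - 112\right) c{\left(10,-14 \right)} = \left(\frac{1}{237} - 112\right) \frac{3}{2} = \left(- \frac{26543}{237}\right) \frac{3}{2} = - \frac{26543}{158}$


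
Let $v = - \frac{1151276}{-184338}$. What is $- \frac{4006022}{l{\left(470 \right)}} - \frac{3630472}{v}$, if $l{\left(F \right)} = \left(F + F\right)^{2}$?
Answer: $- \frac{10559638001424887}{18165490600} \approx -5.813 \cdot 10^{5}$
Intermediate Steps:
$l{\left(F \right)} = 4 F^{2}$ ($l{\left(F \right)} = \left(2 F\right)^{2} = 4 F^{2}$)
$v = \frac{82234}{13167}$ ($v = \left(-1151276\right) \left(- \frac{1}{184338}\right) = \frac{82234}{13167} \approx 6.2455$)
$- \frac{4006022}{l{\left(470 \right)}} - \frac{3630472}{v} = - \frac{4006022}{4 \cdot 470^{2}} - \frac{3630472}{\frac{82234}{13167}} = - \frac{4006022}{4 \cdot 220900} - \frac{23901212412}{41117} = - \frac{4006022}{883600} - \frac{23901212412}{41117} = \left(-4006022\right) \frac{1}{883600} - \frac{23901212412}{41117} = - \frac{2003011}{441800} - \frac{23901212412}{41117} = - \frac{10559638001424887}{18165490600}$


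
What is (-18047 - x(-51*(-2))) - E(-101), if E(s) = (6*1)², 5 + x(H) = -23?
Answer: -18055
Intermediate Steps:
x(H) = -28 (x(H) = -5 - 23 = -28)
E(s) = 36 (E(s) = 6² = 36)
(-18047 - x(-51*(-2))) - E(-101) = (-18047 - 1*(-28)) - 1*36 = (-18047 + 28) - 36 = -18019 - 36 = -18055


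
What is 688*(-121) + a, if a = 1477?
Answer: -81771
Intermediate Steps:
688*(-121) + a = 688*(-121) + 1477 = -83248 + 1477 = -81771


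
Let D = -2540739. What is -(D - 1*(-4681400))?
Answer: -2140661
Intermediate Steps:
-(D - 1*(-4681400)) = -(-2540739 - 1*(-4681400)) = -(-2540739 + 4681400) = -1*2140661 = -2140661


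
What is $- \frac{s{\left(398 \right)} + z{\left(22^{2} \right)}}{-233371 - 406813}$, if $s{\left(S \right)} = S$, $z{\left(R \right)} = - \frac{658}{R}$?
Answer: $\frac{95987}{154924528} \approx 0.00061957$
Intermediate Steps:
$- \frac{s{\left(398 \right)} + z{\left(22^{2} \right)}}{-233371 - 406813} = - \frac{398 - \frac{658}{22^{2}}}{-233371 - 406813} = - \frac{398 - \frac{658}{484}}{-640184} = - \frac{\left(398 - \frac{329}{242}\right) \left(-1\right)}{640184} = - \frac{95987 \left(-1\right)}{242 \cdot 640184} = \left(-1\right) \left(- \frac{95987}{154924528}\right) = \frac{95987}{154924528}$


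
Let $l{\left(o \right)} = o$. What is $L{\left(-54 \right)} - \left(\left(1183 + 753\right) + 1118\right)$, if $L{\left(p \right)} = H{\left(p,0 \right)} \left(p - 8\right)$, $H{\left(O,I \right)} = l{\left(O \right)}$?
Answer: $294$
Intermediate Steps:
$H{\left(O,I \right)} = O$
$L{\left(p \right)} = p \left(-8 + p\right)$ ($L{\left(p \right)} = p \left(p - 8\right) = p \left(-8 + p\right)$)
$L{\left(-54 \right)} - \left(\left(1183 + 753\right) + 1118\right) = - 54 \left(-8 - 54\right) - \left(\left(1183 + 753\right) + 1118\right) = \left(-54\right) \left(-62\right) - \left(1936 + 1118\right) = 3348 - 3054 = 294$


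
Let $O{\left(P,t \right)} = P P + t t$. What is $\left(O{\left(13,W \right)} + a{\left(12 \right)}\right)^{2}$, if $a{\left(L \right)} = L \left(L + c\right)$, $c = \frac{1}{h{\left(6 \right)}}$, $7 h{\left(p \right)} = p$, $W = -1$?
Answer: $107584$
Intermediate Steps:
$h{\left(p \right)} = \frac{p}{7}$
$c = \frac{7}{6}$ ($c = \frac{1}{\frac{1}{7} \cdot 6} = \frac{1}{\frac{6}{7}} = \frac{7}{6} \approx 1.1667$)
$a{\left(L \right)} = L \left(\frac{7}{6} + L\right)$ ($a{\left(L \right)} = L \left(L + \frac{7}{6}\right) = L \left(\frac{7}{6} + L\right)$)
$O{\left(P,t \right)} = P^{2} + t^{2}$
$\left(O{\left(13,W \right)} + a{\left(12 \right)}\right)^{2} = \left(\left(13^{2} + \left(-1\right)^{2}\right) + \frac{1}{6} \cdot 12 \left(7 + 6 \cdot 12\right)\right)^{2} = \left(\left(169 + 1\right) + \frac{1}{6} \cdot 12 \left(7 + 72\right)\right)^{2} = \left(170 + \frac{1}{6} \cdot 12 \cdot 79\right)^{2} = \left(170 + 158\right)^{2} = 328^{2} = 107584$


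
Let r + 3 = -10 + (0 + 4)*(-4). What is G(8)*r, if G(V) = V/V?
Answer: -29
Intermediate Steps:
G(V) = 1
r = -29 (r = -3 + (-10 + (0 + 4)*(-4)) = -3 + (-10 + 4*(-4)) = -3 + (-10 - 16) = -3 - 26 = -29)
G(8)*r = 1*(-29) = -29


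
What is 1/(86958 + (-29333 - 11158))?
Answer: 1/46467 ≈ 2.1521e-5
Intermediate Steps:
1/(86958 + (-29333 - 11158)) = 1/(86958 - 40491) = 1/46467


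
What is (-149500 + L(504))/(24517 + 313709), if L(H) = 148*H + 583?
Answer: -24775/112742 ≈ -0.21975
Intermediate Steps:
L(H) = 583 + 148*H
(-149500 + L(504))/(24517 + 313709) = (-149500 + (583 + 148*504))/(24517 + 313709) = (-149500 + (583 + 74592))/338226 = (-149500 + 75175)*(1/338226) = -74325*1/338226 = -24775/112742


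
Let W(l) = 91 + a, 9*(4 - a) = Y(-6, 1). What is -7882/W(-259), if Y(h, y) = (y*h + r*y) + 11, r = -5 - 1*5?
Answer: -35469/430 ≈ -82.486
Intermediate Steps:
r = -10 (r = -5 - 5 = -10)
Y(h, y) = 11 - 10*y + h*y (Y(h, y) = (y*h - 10*y) + 11 = (h*y - 10*y) + 11 = (-10*y + h*y) + 11 = 11 - 10*y + h*y)
a = 41/9 (a = 4 - (11 - 10*1 - 6*1)/9 = 4 - (11 - 10 - 6)/9 = 4 - 1/9*(-5) = 4 + 5/9 = 41/9 ≈ 4.5556)
W(l) = 860/9 (W(l) = 91 + 41/9 = 860/9)
-7882/W(-259) = -7882/860/9 = -7882*9/860 = -35469/430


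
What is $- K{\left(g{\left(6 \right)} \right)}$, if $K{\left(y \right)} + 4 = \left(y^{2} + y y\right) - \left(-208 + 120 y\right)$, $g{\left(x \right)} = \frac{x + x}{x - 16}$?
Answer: $- \frac{8772}{25} \approx -350.88$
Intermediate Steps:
$g{\left(x \right)} = \frac{2 x}{-16 + x}$
$K{\left(y \right)} = 204 - 120 y + 2 y^{2}$ ($K{\left(y \right)} = -4 - \left(-208 - y^{2} + 120 y - y y\right) = -4 - \left(-208 - 2 y^{2} + 120 y\right) = -4 + \left(208 - 120 y + 2 y^{2}\right) = 204 - 120 y + 2 y^{2}$)
$- K{\left(g{\left(6 \right)} \right)} = - (204 - 120 \cdot 2 \cdot 6 \frac{1}{-16 + 6} + 2 \left(2 \cdot 6 \frac{1}{-16 + 6}\right)^{2}) = - (204 - 120 \cdot 2 \cdot 6 \frac{1}{-10} + 2 \left(2 \cdot 6 \frac{1}{-10}\right)^{2}) = - (204 - 120 \cdot 2 \cdot 6 \left(- \frac{1}{10}\right) + 2 \left(2 \cdot 6 \left(- \frac{1}{10}\right)\right)^{2}) = - (204 - -144 + 2 \left(- \frac{6}{5}\right)^{2}) = - (204 + 144 + 2 \cdot \frac{36}{25}) = - (204 + 144 + \frac{72}{25}) = \left(-1\right) \frac{8772}{25} = - \frac{8772}{25}$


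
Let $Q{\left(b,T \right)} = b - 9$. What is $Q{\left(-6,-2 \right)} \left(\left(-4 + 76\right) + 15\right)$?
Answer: $-1305$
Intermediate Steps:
$Q{\left(b,T \right)} = -9 + b$
$Q{\left(-6,-2 \right)} \left(\left(-4 + 76\right) + 15\right) = \left(-9 - 6\right) \left(\left(-4 + 76\right) + 15\right) = - 15 \left(72 + 15\right) = \left(-15\right) 87 = -1305$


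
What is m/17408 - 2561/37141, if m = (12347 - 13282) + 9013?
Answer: 9824735/24867328 ≈ 0.39509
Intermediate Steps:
m = 8078 (m = -935 + 9013 = 8078)
m/17408 - 2561/37141 = 8078/17408 - 2561/37141 = 8078*(1/17408) - 2561*1/37141 = 4039/8704 - 197/2857 = 9824735/24867328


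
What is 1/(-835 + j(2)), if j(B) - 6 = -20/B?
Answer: -1/839 ≈ -0.0011919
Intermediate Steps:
j(B) = 6 - 20/B
1/(-835 + j(2)) = 1/(-835 + (6 - 20/2)) = 1/(-835 + (6 - 20*½)) = 1/(-835 + (6 - 10)) = 1/(-835 - 4) = 1/(-839) = -1/839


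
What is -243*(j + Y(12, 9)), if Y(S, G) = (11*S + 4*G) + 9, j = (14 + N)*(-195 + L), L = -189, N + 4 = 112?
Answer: 11341053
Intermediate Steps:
N = 108 (N = -4 + 112 = 108)
j = -46848 (j = (14 + 108)*(-195 - 189) = 122*(-384) = -46848)
Y(S, G) = 9 + 4*G + 11*S (Y(S, G) = (4*G + 11*S) + 9 = 9 + 4*G + 11*S)
-243*(j + Y(12, 9)) = -243*(-46848 + (9 + 4*9 + 11*12)) = -243*(-46848 + (9 + 36 + 132)) = -243*(-46848 + 177) = -243*(-46671) = 11341053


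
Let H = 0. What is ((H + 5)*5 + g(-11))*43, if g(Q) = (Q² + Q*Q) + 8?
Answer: 11825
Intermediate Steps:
g(Q) = 8 + 2*Q² (g(Q) = (Q² + Q²) + 8 = 2*Q² + 8 = 8 + 2*Q²)
((H + 5)*5 + g(-11))*43 = ((0 + 5)*5 + (8 + 2*(-11)²))*43 = (5*5 + (8 + 2*121))*43 = (25 + (8 + 242))*43 = (25 + 250)*43 = 275*43 = 11825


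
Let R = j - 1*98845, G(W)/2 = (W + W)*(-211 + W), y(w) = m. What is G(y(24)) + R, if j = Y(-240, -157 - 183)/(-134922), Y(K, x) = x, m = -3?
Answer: -6494942527/67461 ≈ -96277.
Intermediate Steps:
y(w) = -3
j = 170/67461 (j = (-157 - 183)/(-134922) = -340*(-1/134922) = 170/67461 ≈ 0.0025200)
G(W) = 4*W*(-211 + W) (G(W) = 2*((W + W)*(-211 + W)) = 2*((2*W)*(-211 + W)) = 2*(2*W*(-211 + W)) = 4*W*(-211 + W))
R = -6668182375/67461 (R = 170/67461 - 1*98845 = 170/67461 - 98845 = -6668182375/67461 ≈ -98845.)
G(y(24)) + R = 4*(-3)*(-211 - 3) - 6668182375/67461 = 4*(-3)*(-214) - 6668182375/67461 = 2568 - 6668182375/67461 = -6494942527/67461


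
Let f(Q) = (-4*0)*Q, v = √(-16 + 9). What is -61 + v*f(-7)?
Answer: -61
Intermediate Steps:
v = I*√7 (v = √(-7) = I*√7 ≈ 2.6458*I)
f(Q) = 0 (f(Q) = 0*Q = 0)
-61 + v*f(-7) = -61 + (I*√7)*0 = -61 + 0 = -61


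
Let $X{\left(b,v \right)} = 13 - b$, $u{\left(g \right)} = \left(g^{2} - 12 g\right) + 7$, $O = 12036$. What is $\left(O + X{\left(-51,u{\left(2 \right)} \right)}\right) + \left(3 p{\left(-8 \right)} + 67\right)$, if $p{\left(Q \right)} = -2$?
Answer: $12161$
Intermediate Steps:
$u{\left(g \right)} = 7 + g^{2} - 12 g$
$\left(O + X{\left(-51,u{\left(2 \right)} \right)}\right) + \left(3 p{\left(-8 \right)} + 67\right) = \left(12036 + \left(13 - -51\right)\right) + \left(3 \left(-2\right) + 67\right) = \left(12036 + \left(13 + 51\right)\right) + \left(-6 + 67\right) = \left(12036 + 64\right) + 61 = 12100 + 61 = 12161$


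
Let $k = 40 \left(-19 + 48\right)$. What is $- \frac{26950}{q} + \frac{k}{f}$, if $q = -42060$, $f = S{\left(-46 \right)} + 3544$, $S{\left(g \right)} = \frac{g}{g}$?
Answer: $\frac{2886547}{2982054} \approx 0.96797$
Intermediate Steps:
$S{\left(g \right)} = 1$
$k = 1160$ ($k = 40 \cdot 29 = 1160$)
$f = 3545$ ($f = 1 + 3544 = 3545$)
$- \frac{26950}{q} + \frac{k}{f} = - \frac{26950}{-42060} + \frac{1160}{3545} = \left(-26950\right) \left(- \frac{1}{42060}\right) + 1160 \cdot \frac{1}{3545} = \frac{2695}{4206} + \frac{232}{709} = \frac{2886547}{2982054}$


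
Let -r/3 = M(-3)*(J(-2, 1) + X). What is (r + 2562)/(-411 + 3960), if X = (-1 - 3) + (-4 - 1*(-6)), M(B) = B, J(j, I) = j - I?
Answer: 839/1183 ≈ 0.70921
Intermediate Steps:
X = -2 (X = -4 + (-4 + 6) = -4 + 2 = -2)
r = -45 (r = -(-9)*((-2 - 1*1) - 2) = -(-9)*((-2 - 1) - 2) = -(-9)*(-3 - 2) = -(-9)*(-5) = -3*15 = -45)
(r + 2562)/(-411 + 3960) = (-45 + 2562)/(-411 + 3960) = 2517/3549 = 2517*(1/3549) = 839/1183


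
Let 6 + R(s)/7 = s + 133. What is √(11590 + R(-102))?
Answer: √11765 ≈ 108.47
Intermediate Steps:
R(s) = 889 + 7*s (R(s) = -42 + 7*(s + 133) = -42 + 7*(133 + s) = -42 + (931 + 7*s) = 889 + 7*s)
√(11590 + R(-102)) = √(11590 + (889 + 7*(-102))) = √(11590 + (889 - 714)) = √(11590 + 175) = √11765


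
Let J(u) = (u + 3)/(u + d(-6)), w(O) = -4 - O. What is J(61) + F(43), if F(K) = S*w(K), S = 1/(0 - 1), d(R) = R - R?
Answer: 2931/61 ≈ 48.049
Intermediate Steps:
d(R) = 0
J(u) = (3 + u)/u (J(u) = (u + 3)/(u + 0) = (3 + u)/u)
S = -1 (S = 1/(-1) = -1)
F(K) = 4 + K (F(K) = -(-4 - K) = 4 + K)
J(61) + F(43) = (3 + 61)/61 + (4 + 43) = (1/61)*64 + 47 = 64/61 + 47 = 2931/61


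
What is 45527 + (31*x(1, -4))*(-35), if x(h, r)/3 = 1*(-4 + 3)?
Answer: 48782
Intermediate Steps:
x(h, r) = -3 (x(h, r) = 3*(1*(-4 + 3)) = 3*(1*(-1)) = 3*(-1) = -3)
45527 + (31*x(1, -4))*(-35) = 45527 + (31*(-3))*(-35) = 45527 - 93*(-35) = 45527 + 3255 = 48782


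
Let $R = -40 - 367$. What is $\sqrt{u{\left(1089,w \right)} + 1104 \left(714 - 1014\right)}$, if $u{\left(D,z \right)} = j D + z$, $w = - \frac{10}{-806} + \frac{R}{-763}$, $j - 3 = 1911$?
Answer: $\frac{\sqrt{165759103249664470}}{307489} \approx 1324.1$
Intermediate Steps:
$R = -407$
$j = 1914$ ($j = 3 + 1911 = 1914$)
$w = \frac{167836}{307489}$ ($w = - \frac{10}{-806} - \frac{407}{-763} = \left(-10\right) \left(- \frac{1}{806}\right) - - \frac{407}{763} = \frac{5}{403} + \frac{407}{763} = \frac{167836}{307489} \approx 0.54583$)
$u{\left(D,z \right)} = z + 1914 D$ ($u{\left(D,z \right)} = 1914 D + z = z + 1914 D$)
$\sqrt{u{\left(1089,w \right)} + 1104 \left(714 - 1014\right)} = \sqrt{\left(\frac{167836}{307489} + 1914 \cdot 1089\right) + 1104 \left(714 - 1014\right)} = \sqrt{\left(\frac{167836}{307489} + 2084346\right) + 1104 \left(-300\right)} = \sqrt{\frac{640913635030}{307489} - 331200} = \sqrt{\frac{539073278230}{307489}} = \frac{\sqrt{165759103249664470}}{307489}$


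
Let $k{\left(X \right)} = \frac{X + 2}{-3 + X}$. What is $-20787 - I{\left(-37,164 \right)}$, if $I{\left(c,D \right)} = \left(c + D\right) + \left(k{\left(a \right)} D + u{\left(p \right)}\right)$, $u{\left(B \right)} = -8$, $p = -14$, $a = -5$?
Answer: $- \frac{41935}{2} \approx -20968.0$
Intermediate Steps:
$k{\left(X \right)} = \frac{2 + X}{-3 + X}$
$I{\left(c,D \right)} = -8 + c + \frac{11 D}{8}$ ($I{\left(c,D \right)} = \left(c + D\right) + \left(\frac{2 - 5}{-3 - 5} D - 8\right) = \left(D + c\right) + \left(\frac{1}{-8} \left(-3\right) D - 8\right) = \left(D + c\right) + \left(\left(- \frac{1}{8}\right) \left(-3\right) D - 8\right) = \left(D + c\right) + \left(\frac{3 D}{8} - 8\right) = \left(D + c\right) + \left(-8 + \frac{3 D}{8}\right) = -8 + c + \frac{11 D}{8}$)
$-20787 - I{\left(-37,164 \right)} = -20787 - \left(-8 - 37 + \frac{11}{8} \cdot 164\right) = -20787 - \left(-8 - 37 + \frac{451}{2}\right) = -20787 - \frac{361}{2} = - \frac{41935}{2}$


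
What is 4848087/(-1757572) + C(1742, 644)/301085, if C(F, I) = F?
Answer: -1456624583971/529178565620 ≈ -2.7526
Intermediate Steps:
4848087/(-1757572) + C(1742, 644)/301085 = 4848087/(-1757572) + 1742/301085 = 4848087*(-1/1757572) + 1742*(1/301085) = -4848087/1757572 + 1742/301085 = -1456624583971/529178565620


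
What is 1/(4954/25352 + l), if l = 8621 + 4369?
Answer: 12676/164663717 ≈ 7.6981e-5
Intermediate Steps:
l = 12990
1/(4954/25352 + l) = 1/(4954/25352 + 12990) = 1/(4954*(1/25352) + 12990) = 1/(2477/12676 + 12990) = 1/(164663717/12676) = 12676/164663717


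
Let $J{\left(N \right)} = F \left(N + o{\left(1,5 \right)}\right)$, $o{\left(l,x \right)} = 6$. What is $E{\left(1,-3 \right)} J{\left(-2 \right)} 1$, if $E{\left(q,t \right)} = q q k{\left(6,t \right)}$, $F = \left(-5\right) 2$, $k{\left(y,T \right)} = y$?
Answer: $-240$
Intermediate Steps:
$F = -10$
$J{\left(N \right)} = -60 - 10 N$ ($J{\left(N \right)} = - 10 \left(N + 6\right) = - 10 \left(6 + N\right) = -60 - 10 N$)
$E{\left(q,t \right)} = 6 q^{2}$ ($E{\left(q,t \right)} = q q 6 = q^{2} \cdot 6 = 6 q^{2}$)
$E{\left(1,-3 \right)} J{\left(-2 \right)} 1 = 6 \cdot 1^{2} \left(-60 - -20\right) 1 = 6 \cdot 1 \left(-60 + 20\right) 1 = 6 \left(-40\right) 1 = \left(-240\right) 1 = -240$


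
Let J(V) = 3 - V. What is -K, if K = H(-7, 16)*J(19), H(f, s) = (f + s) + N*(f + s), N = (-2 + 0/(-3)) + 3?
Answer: 288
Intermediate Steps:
N = 1 (N = (-2 + 0*(-1/3)) + 3 = (-2 + 0) + 3 = -2 + 3 = 1)
H(f, s) = 2*f + 2*s (H(f, s) = (f + s) + 1*(f + s) = (f + s) + (f + s) = 2*f + 2*s)
K = -288 (K = (2*(-7) + 2*16)*(3 - 1*19) = (-14 + 32)*(3 - 19) = 18*(-16) = -288)
-K = -1*(-288) = 288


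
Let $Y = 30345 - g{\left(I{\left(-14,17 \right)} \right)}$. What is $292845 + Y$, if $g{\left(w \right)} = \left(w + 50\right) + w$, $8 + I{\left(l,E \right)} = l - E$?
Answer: $323218$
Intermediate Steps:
$I{\left(l,E \right)} = -8 + l - E$ ($I{\left(l,E \right)} = -8 - \left(E - l\right) = -8 + l - E$)
$g{\left(w \right)} = 50 + 2 w$ ($g{\left(w \right)} = \left(50 + w\right) + w = 50 + 2 w$)
$Y = 30373$ ($Y = 30345 - \left(50 + 2 \left(-8 - 14 - 17\right)\right) = 30345 - \left(50 + 2 \left(-39\right)\right) = 30345 - \left(50 - 78\right) = 30345 - -28 = 30345 + 28 = 30373$)
$292845 + Y = 292845 + 30373 = 323218$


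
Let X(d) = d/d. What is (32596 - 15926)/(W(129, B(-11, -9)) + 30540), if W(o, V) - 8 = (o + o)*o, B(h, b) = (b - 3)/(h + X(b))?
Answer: 1667/6383 ≈ 0.26116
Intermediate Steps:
X(d) = 1
B(h, b) = (-3 + b)/(1 + h) (B(h, b) = (b - 3)/(h + 1) = (-3 + b)/(1 + h))
W(o, V) = 8 + 2*o**2 (W(o, V) = 8 + (o + o)*o = 8 + (2*o)*o = 8 + 2*o**2)
(32596 - 15926)/(W(129, B(-11, -9)) + 30540) = (32596 - 15926)/((8 + 2*129**2) + 30540) = 16670/((8 + 2*16641) + 30540) = 16670/((8 + 33282) + 30540) = 16670/(33290 + 30540) = 16670/63830 = 16670*(1/63830) = 1667/6383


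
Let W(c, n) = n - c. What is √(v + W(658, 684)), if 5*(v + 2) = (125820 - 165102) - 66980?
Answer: I*√530710/5 ≈ 145.7*I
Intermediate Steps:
v = -106272/5 (v = -2 + ((125820 - 165102) - 66980)/5 = -2 + (-39282 - 66980)/5 = -2 + (⅕)*(-106262) = -2 - 106262/5 = -106272/5 ≈ -21254.)
√(v + W(658, 684)) = √(-106272/5 + (684 - 1*658)) = √(-106272/5 + (684 - 658)) = √(-106272/5 + 26) = √(-106142/5) = I*√530710/5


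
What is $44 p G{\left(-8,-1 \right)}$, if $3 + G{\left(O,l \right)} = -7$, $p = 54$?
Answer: $-23760$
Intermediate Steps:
$G{\left(O,l \right)} = -10$ ($G{\left(O,l \right)} = -3 - 7 = -10$)
$44 p G{\left(-8,-1 \right)} = 44 \cdot 54 \left(-10\right) = 2376 \left(-10\right) = -23760$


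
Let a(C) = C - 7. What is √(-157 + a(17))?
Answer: 7*I*√3 ≈ 12.124*I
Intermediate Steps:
a(C) = -7 + C
√(-157 + a(17)) = √(-157 + (-7 + 17)) = √(-157 + 10) = √(-147) = 7*I*√3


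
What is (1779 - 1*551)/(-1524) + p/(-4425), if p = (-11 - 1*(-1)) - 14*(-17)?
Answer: -481781/561975 ≈ -0.85730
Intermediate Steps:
p = 228 (p = (-11 + 1) + 238 = -10 + 238 = 228)
(1779 - 1*551)/(-1524) + p/(-4425) = (1779 - 1*551)/(-1524) + 228/(-4425) = (1779 - 551)*(-1/1524) + 228*(-1/4425) = 1228*(-1/1524) - 76/1475 = -307/381 - 76/1475 = -481781/561975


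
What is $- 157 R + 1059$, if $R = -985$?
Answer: $155704$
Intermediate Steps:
$- 157 R + 1059 = \left(-157\right) \left(-985\right) + 1059 = 154645 + 1059 = 155704$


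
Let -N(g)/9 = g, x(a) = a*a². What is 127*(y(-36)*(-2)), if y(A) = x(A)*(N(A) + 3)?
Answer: 3875154048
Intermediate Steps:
x(a) = a³
N(g) = -9*g
y(A) = A³*(3 - 9*A) (y(A) = A³*(-9*A + 3) = A³*(3 - 9*A))
127*(y(-36)*(-2)) = 127*(((-36)³*(3 - 9*(-36)))*(-2)) = 127*(-46656*(3 + 324)*(-2)) = 127*(-46656*327*(-2)) = 127*(-15256512*(-2)) = 127*30513024 = 3875154048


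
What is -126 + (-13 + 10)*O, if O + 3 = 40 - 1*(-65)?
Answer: -432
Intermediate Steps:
O = 102 (O = -3 + (40 - 1*(-65)) = -3 + (40 + 65) = -3 + 105 = 102)
-126 + (-13 + 10)*O = -126 + (-13 + 10)*102 = -126 - 3*102 = -126 - 306 = -432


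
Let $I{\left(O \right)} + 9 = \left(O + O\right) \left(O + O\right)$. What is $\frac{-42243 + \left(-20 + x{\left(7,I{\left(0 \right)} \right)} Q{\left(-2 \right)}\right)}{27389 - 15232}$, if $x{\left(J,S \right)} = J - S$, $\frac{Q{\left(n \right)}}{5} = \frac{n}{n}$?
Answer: $- \frac{42183}{12157} \approx -3.4699$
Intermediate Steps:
$I{\left(O \right)} = -9 + 4 O^{2}$ ($I{\left(O \right)} = -9 + \left(O + O\right) \left(O + O\right) = -9 + 2 O 2 O = -9 + 4 O^{2}$)
$Q{\left(n \right)} = 5$ ($Q{\left(n \right)} = 5 \frac{n}{n} = 5 \cdot 1 = 5$)
$\frac{-42243 + \left(-20 + x{\left(7,I{\left(0 \right)} \right)} Q{\left(-2 \right)}\right)}{27389 - 15232} = \frac{-42243 - \left(20 - \left(7 - \left(-9 + 4 \cdot 0^{2}\right)\right) 5\right)}{27389 - 15232} = \frac{-42243 - \left(20 - \left(7 - \left(-9 + 4 \cdot 0\right)\right) 5\right)}{12157} = \left(-42243 - \left(20 - \left(7 - \left(-9 + 0\right)\right) 5\right)\right) \frac{1}{12157} = \left(-42243 - \left(20 - \left(7 - -9\right) 5\right)\right) \frac{1}{12157} = \left(-42243 - \left(20 - \left(7 + 9\right) 5\right)\right) \frac{1}{12157} = \left(-42243 + \left(-20 + 16 \cdot 5\right)\right) \frac{1}{12157} = \left(-42243 + \left(-20 + 80\right)\right) \frac{1}{12157} = \left(-42243 + 60\right) \frac{1}{12157} = \left(-42183\right) \frac{1}{12157} = - \frac{42183}{12157}$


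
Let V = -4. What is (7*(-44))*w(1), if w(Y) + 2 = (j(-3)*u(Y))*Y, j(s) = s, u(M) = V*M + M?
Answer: -2156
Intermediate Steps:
u(M) = -3*M (u(M) = -4*M + M = -3*M)
w(Y) = -2 + 9*Y² (w(Y) = -2 + (-(-9)*Y)*Y = -2 + (9*Y)*Y = -2 + 9*Y²)
(7*(-44))*w(1) = (7*(-44))*(-2 + 9*1²) = -308*(-2 + 9*1) = -308*(-2 + 9) = -308*7 = -2156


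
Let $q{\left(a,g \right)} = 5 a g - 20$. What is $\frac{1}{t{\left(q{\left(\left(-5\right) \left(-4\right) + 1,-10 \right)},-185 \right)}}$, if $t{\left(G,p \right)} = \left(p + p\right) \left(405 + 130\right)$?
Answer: $- \frac{1}{197950} \approx -5.0518 \cdot 10^{-6}$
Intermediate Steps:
$q{\left(a,g \right)} = -20 + 5 a g$ ($q{\left(a,g \right)} = 5 a g - 20 = -20 + 5 a g$)
$t{\left(G,p \right)} = 1070 p$ ($t{\left(G,p \right)} = 2 p 535 = 1070 p$)
$\frac{1}{t{\left(q{\left(\left(-5\right) \left(-4\right) + 1,-10 \right)},-185 \right)}} = \frac{1}{1070 \left(-185\right)} = \frac{1}{-197950} = - \frac{1}{197950}$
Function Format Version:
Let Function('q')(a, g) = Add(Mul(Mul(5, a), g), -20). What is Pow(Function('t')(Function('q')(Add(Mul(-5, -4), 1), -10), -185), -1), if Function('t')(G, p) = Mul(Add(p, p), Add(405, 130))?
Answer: Rational(-1, 197950) ≈ -5.0518e-6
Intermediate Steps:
Function('q')(a, g) = Add(-20, Mul(5, a, g)) (Function('q')(a, g) = Add(Mul(5, a, g), -20) = Add(-20, Mul(5, a, g)))
Function('t')(G, p) = Mul(1070, p) (Function('t')(G, p) = Mul(Mul(2, p), 535) = Mul(1070, p))
Pow(Function('t')(Function('q')(Add(Mul(-5, -4), 1), -10), -185), -1) = Pow(Mul(1070, -185), -1) = Pow(-197950, -1) = Rational(-1, 197950)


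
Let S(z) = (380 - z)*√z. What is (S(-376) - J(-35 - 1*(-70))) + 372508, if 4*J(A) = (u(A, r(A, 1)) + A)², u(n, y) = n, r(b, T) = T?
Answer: 371283 + 1512*I*√94 ≈ 3.7128e+5 + 14659.0*I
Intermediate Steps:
S(z) = √z*(380 - z)
J(A) = A² (J(A) = (A + A)²/4 = (2*A)²/4 = (4*A²)/4 = A²)
(S(-376) - J(-35 - 1*(-70))) + 372508 = (√(-376)*(380 - 1*(-376)) - (-35 - 1*(-70))²) + 372508 = ((2*I*√94)*(380 + 376) - (-35 + 70)²) + 372508 = ((2*I*√94)*756 - 1*35²) + 372508 = (1512*I*√94 - 1*1225) + 372508 = (1512*I*√94 - 1225) + 372508 = (-1225 + 1512*I*√94) + 372508 = 371283 + 1512*I*√94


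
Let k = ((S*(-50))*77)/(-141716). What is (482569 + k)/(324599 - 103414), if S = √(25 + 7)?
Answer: 482569/221185 + 770*√2/1567272673 ≈ 2.1817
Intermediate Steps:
S = 4*√2 (S = √32 = 4*√2 ≈ 5.6569)
k = 3850*√2/35429 (k = (((4*√2)*(-50))*77)/(-141716) = (-200*√2*77)*(-1/141716) = -15400*√2*(-1/141716) = 3850*√2/35429 ≈ 0.15368)
(482569 + k)/(324599 - 103414) = (482569 + 3850*√2/35429)/(324599 - 103414) = (482569 + 3850*√2/35429)/221185 = (482569 + 3850*√2/35429)*(1/221185) = 482569/221185 + 770*√2/1567272673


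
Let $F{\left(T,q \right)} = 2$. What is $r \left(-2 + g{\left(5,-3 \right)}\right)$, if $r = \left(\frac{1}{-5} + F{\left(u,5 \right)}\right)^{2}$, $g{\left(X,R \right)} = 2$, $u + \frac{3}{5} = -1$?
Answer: $0$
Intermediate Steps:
$u = - \frac{8}{5}$ ($u = - \frac{3}{5} - 1 = - \frac{8}{5} \approx -1.6$)
$r = \frac{81}{25}$ ($r = \left(\frac{1}{-5} + 2\right)^{2} = \left(- \frac{1}{5} + 2\right)^{2} = \left(\frac{9}{5}\right)^{2} = \frac{81}{25} \approx 3.24$)
$r \left(-2 + g{\left(5,-3 \right)}\right) = \frac{81 \left(-2 + 2\right)}{25} = \frac{81}{25} \cdot 0 = 0$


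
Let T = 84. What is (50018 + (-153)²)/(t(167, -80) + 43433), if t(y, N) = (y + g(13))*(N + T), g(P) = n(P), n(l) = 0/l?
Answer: 73427/44101 ≈ 1.6650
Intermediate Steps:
n(l) = 0
g(P) = 0
t(y, N) = y*(84 + N) (t(y, N) = (y + 0)*(N + 84) = y*(84 + N))
(50018 + (-153)²)/(t(167, -80) + 43433) = (50018 + (-153)²)/(167*(84 - 80) + 43433) = (50018 + 23409)/(167*4 + 43433) = 73427/(668 + 43433) = 73427/44101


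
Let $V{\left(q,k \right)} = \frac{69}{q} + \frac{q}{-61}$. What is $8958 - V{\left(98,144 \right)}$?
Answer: $\frac{53556319}{5978} \approx 8958.9$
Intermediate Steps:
$V{\left(q,k \right)} = \frac{69}{q} - \frac{q}{61}$ ($V{\left(q,k \right)} = \frac{69}{q} + q \left(- \frac{1}{61}\right) = \frac{69}{q} - \frac{q}{61}$)
$8958 - V{\left(98,144 \right)} = 8958 - \left(\frac{69}{98} - \frac{98}{61}\right) = 8958 - - \frac{5395}{5978} = 8958 + \frac{5395}{5978} = \frac{53556319}{5978}$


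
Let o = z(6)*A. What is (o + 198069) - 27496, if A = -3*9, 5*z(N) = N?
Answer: 852703/5 ≈ 1.7054e+5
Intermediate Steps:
z(N) = N/5
A = -27
o = -162/5 (o = ((1/5)*6)*(-27) = (6/5)*(-27) = -162/5 ≈ -32.400)
(o + 198069) - 27496 = (-162/5 + 198069) - 27496 = 990183/5 - 27496 = 852703/5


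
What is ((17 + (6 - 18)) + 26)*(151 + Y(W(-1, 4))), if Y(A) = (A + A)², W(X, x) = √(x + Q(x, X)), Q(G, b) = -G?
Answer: 4681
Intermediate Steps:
W(X, x) = 0 (W(X, x) = √(x - x) = √0 = 0)
Y(A) = 4*A² (Y(A) = (2*A)² = 4*A²)
((17 + (6 - 18)) + 26)*(151 + Y(W(-1, 4))) = ((17 + (6 - 18)) + 26)*(151 + 4*0²) = ((17 - 12) + 26)*(151 + 4*0) = (5 + 26)*(151 + 0) = 31*151 = 4681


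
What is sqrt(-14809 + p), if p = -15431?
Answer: 12*I*sqrt(210) ≈ 173.9*I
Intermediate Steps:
sqrt(-14809 + p) = sqrt(-14809 - 15431) = sqrt(-30240) = 12*I*sqrt(210)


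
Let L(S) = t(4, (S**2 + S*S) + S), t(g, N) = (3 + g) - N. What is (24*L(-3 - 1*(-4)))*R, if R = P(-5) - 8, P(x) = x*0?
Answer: -768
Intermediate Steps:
t(g, N) = 3 + g - N
P(x) = 0
L(S) = 7 - S - 2*S**2 (L(S) = 3 + 4 - ((S**2 + S*S) + S) = 3 + 4 - ((S**2 + S**2) + S) = 3 + 4 - (2*S**2 + S) = 3 + 4 - (S + 2*S**2) = 3 + 4 + (-S - 2*S**2) = 7 - S - 2*S**2)
R = -8 (R = 0 - 8 = -8)
(24*L(-3 - 1*(-4)))*R = (24*(7 - (-3 - 1*(-4))*(1 + 2*(-3 - 1*(-4)))))*(-8) = (24*(7 - (-3 + 4)*(1 + 2*(-3 + 4))))*(-8) = (24*(7 - 1*1*(1 + 2*1)))*(-8) = (24*(7 - 1*1*(1 + 2)))*(-8) = (24*(7 - 1*1*3))*(-8) = (24*(7 - 3))*(-8) = (24*4)*(-8) = 96*(-8) = -768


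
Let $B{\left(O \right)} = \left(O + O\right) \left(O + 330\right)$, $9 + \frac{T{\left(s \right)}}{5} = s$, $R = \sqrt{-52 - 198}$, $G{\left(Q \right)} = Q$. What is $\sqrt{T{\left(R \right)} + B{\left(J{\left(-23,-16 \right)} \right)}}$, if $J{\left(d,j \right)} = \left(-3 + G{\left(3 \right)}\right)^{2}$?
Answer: $\sqrt{-45 + 25 i \sqrt{10}} \approx 4.7941 + 8.2452 i$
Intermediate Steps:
$R = 5 i \sqrt{10}$ ($R = \sqrt{-250} = 5 i \sqrt{10} \approx 15.811 i$)
$J{\left(d,j \right)} = 0$ ($J{\left(d,j \right)} = \left(-3 + 3\right)^{2} = 0^{2} = 0$)
$T{\left(s \right)} = -45 + 5 s$
$B{\left(O \right)} = 2 O \left(330 + O\right)$
$\sqrt{T{\left(R \right)} + B{\left(J{\left(-23,-16 \right)} \right)}} = \sqrt{\left(-45 + 5 \cdot 5 i \sqrt{10}\right) + 2 \cdot 0 \left(330 + 0\right)} = \sqrt{\left(-45 + 25 i \sqrt{10}\right) + 2 \cdot 0 \cdot 330} = \sqrt{\left(-45 + 25 i \sqrt{10}\right) + 0} = \sqrt{-45 + 25 i \sqrt{10}}$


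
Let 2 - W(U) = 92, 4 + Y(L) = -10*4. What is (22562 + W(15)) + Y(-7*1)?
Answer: 22428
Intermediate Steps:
Y(L) = -44 (Y(L) = -4 - 10*4 = -4 - 40 = -44)
W(U) = -90 (W(U) = 2 - 1*92 = 2 - 92 = -90)
(22562 + W(15)) + Y(-7*1) = (22562 - 90) - 44 = 22472 - 44 = 22428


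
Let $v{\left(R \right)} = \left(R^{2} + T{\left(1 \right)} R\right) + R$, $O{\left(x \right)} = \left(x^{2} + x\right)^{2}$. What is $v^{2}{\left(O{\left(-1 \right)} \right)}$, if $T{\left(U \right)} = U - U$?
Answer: $0$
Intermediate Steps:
$O{\left(x \right)} = \left(x + x^{2}\right)^{2}$
$T{\left(U \right)} = 0$
$v{\left(R \right)} = R + R^{2}$ ($v{\left(R \right)} = \left(R^{2} + 0 R\right) + R = \left(R^{2} + 0\right) + R = R^{2} + R = R + R^{2}$)
$v^{2}{\left(O{\left(-1 \right)} \right)} = \left(\left(-1\right)^{2} \left(1 - 1\right)^{2} \left(1 + \left(-1\right)^{2} \left(1 - 1\right)^{2}\right)\right)^{2} = \left(1 \cdot 0^{2} \left(1 + 1 \cdot 0^{2}\right)\right)^{2} = \left(1 \cdot 0 \left(1 + 1 \cdot 0\right)\right)^{2} = \left(0 \left(1 + 0\right)\right)^{2} = \left(0 \cdot 1\right)^{2} = 0^{2} = 0$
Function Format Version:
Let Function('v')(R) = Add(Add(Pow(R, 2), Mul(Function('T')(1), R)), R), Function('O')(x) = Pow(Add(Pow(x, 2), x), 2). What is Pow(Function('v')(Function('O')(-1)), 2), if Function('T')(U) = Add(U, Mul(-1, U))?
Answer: 0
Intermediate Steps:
Function('O')(x) = Pow(Add(x, Pow(x, 2)), 2)
Function('T')(U) = 0
Function('v')(R) = Add(R, Pow(R, 2)) (Function('v')(R) = Add(Add(Pow(R, 2), Mul(0, R)), R) = Add(Add(Pow(R, 2), 0), R) = Add(Pow(R, 2), R) = Add(R, Pow(R, 2)))
Pow(Function('v')(Function('O')(-1)), 2) = Pow(Mul(Mul(Pow(-1, 2), Pow(Add(1, -1), 2)), Add(1, Mul(Pow(-1, 2), Pow(Add(1, -1), 2)))), 2) = Pow(Mul(Mul(1, Pow(0, 2)), Add(1, Mul(1, Pow(0, 2)))), 2) = Pow(Mul(Mul(1, 0), Add(1, Mul(1, 0))), 2) = Pow(Mul(0, Add(1, 0)), 2) = Pow(Mul(0, 1), 2) = Pow(0, 2) = 0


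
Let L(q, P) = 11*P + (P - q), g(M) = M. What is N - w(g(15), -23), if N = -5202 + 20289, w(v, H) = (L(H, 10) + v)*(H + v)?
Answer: 16351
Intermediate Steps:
L(q, P) = -q + 12*P
w(v, H) = (H + v)*(120 + v - H) (w(v, H) = ((-H + 12*10) + v)*(H + v) = ((-H + 120) + v)*(H + v) = ((120 - H) + v)*(H + v) = (120 + v - H)*(H + v) = (H + v)*(120 + v - H))
N = 15087
N - w(g(15), -23) = 15087 - (15**2 - 1*(-23)**2 + 120*(-23) + 120*15) = 15087 - (225 - 1*529 - 2760 + 1800) = 15087 - (225 - 529 - 2760 + 1800) = 15087 - 1*(-1264) = 15087 + 1264 = 16351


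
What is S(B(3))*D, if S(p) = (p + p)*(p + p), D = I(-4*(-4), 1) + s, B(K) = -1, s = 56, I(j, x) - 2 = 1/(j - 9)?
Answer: 1628/7 ≈ 232.57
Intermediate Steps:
I(j, x) = 2 + 1/(-9 + j) (I(j, x) = 2 + 1/(j - 9) = 2 + 1/(-9 + j))
D = 407/7 (D = (-17 + 2*(-4*(-4)))/(-9 - 4*(-4)) + 56 = (-17 + 2*16)/(-9 + 16) + 56 = (-17 + 32)/7 + 56 = (⅐)*15 + 56 = 15/7 + 56 = 407/7 ≈ 58.143)
S(p) = 4*p² (S(p) = (2*p)*(2*p) = 4*p²)
S(B(3))*D = (4*(-1)²)*(407/7) = (4*1)*(407/7) = 4*(407/7) = 1628/7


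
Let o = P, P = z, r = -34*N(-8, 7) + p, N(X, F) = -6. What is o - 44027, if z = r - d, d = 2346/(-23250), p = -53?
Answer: -170019109/3875 ≈ -43876.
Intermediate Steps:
d = -391/3875 (d = 2346*(-1/23250) = -391/3875 ≈ -0.10090)
r = 151 (r = -34*(-6) - 53 = 204 - 53 = 151)
z = 585516/3875 (z = 151 - 1*(-391/3875) = 151 + 391/3875 = 585516/3875 ≈ 151.10)
P = 585516/3875 ≈ 151.10
o = 585516/3875 ≈ 151.10
o - 44027 = 585516/3875 - 44027 = -170019109/3875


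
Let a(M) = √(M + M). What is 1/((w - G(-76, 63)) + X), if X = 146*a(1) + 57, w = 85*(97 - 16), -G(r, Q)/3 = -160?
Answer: 3231/20857406 - 73*√2/20857406 ≈ 0.00014996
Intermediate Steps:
a(M) = √2*√M (a(M) = √(2*M) = √2*√M)
G(r, Q) = 480 (G(r, Q) = -3*(-160) = 480)
w = 6885 (w = 85*81 = 6885)
X = 57 + 146*√2 (X = 146*(√2*√1) + 57 = 146*(√2*1) + 57 = 146*√2 + 57 = 57 + 146*√2 ≈ 263.48)
1/((w - G(-76, 63)) + X) = 1/((6885 - 1*480) + (57 + 146*√2)) = 1/((6885 - 480) + (57 + 146*√2)) = 1/(6405 + (57 + 146*√2)) = 1/(6462 + 146*√2)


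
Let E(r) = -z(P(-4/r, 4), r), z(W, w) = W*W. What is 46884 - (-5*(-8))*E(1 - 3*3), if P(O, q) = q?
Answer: 47524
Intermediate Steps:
z(W, w) = W**2
E(r) = -16 (E(r) = -1*4**2 = -1*16 = -16)
46884 - (-5*(-8))*E(1 - 3*3) = 46884 - (-5*(-8))*(-16) = 46884 - 40*(-16) = 46884 - 1*(-640) = 46884 + 640 = 47524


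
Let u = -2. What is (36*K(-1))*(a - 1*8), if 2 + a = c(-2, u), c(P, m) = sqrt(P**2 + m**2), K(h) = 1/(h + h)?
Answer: 180 - 36*sqrt(2) ≈ 129.09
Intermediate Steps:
K(h) = 1/(2*h)
a = -2 + 2*sqrt(2) (a = -2 + sqrt((-2)**2 + (-2)**2) = -2 + sqrt(4 + 4) = -2 + sqrt(8) = -2 + 2*sqrt(2) ≈ 0.82843)
(36*K(-1))*(a - 1*8) = (36*((1/2)/(-1)))*((-2 + 2*sqrt(2)) - 1*8) = (36*((1/2)*(-1)))*((-2 + 2*sqrt(2)) - 8) = (36*(-1/2))*(-10 + 2*sqrt(2)) = -18*(-10 + 2*sqrt(2)) = 180 - 36*sqrt(2)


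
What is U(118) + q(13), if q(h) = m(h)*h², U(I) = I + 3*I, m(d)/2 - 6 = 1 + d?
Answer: 7232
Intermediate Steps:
m(d) = 14 + 2*d (m(d) = 12 + 2*(1 + d) = 12 + (2 + 2*d) = 14 + 2*d)
U(I) = 4*I
q(h) = h²*(14 + 2*h) (q(h) = (14 + 2*h)*h² = h²*(14 + 2*h))
U(118) + q(13) = 4*118 + 2*13²*(7 + 13) = 472 + 2*169*20 = 472 + 6760 = 7232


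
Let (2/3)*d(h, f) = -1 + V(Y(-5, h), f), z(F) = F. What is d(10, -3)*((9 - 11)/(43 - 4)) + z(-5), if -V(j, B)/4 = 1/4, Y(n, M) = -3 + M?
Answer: -63/13 ≈ -4.8462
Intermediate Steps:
V(j, B) = -1 (V(j, B) = -4/4 = -4*¼ = -1)
d(h, f) = -3 (d(h, f) = 3*(-1 - 1)/2 = (3/2)*(-2) = -3)
d(10, -3)*((9 - 11)/(43 - 4)) + z(-5) = -3*(9 - 11)/(43 - 4) - 5 = -(-6)/39 - 5 = -3*(-2/39) - 5 = 2/13 - 5 = -63/13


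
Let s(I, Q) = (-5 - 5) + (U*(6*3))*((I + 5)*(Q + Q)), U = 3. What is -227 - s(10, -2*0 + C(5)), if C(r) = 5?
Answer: -8317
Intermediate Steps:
s(I, Q) = -10 + 108*Q*(5 + I) (s(I, Q) = (-5 - 5) + (3*(6*3))*((I + 5)*(Q + Q)) = -10 + (3*18)*((5 + I)*(2*Q)) = -10 + 54*(2*Q*(5 + I)) = -10 + 108*Q*(5 + I))
-227 - s(10, -2*0 + C(5)) = -227 - (-10 + 540*(-2*0 + 5) + 108*10*(-2*0 + 5)) = -227 - (-10 + 540*(0 + 5) + 108*10*(0 + 5)) = -227 - (-10 + 540*5 + 108*10*5) = -227 - (-10 + 2700 + 5400) = -227 - 1*8090 = -227 - 8090 = -8317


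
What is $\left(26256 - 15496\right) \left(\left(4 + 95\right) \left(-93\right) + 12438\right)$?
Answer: $34765560$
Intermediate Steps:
$\left(26256 - 15496\right) \left(\left(4 + 95\right) \left(-93\right) + 12438\right) = 10760 \left(99 \left(-93\right) + 12438\right) = 10760 \left(-9207 + 12438\right) = 10760 \cdot 3231 = 34765560$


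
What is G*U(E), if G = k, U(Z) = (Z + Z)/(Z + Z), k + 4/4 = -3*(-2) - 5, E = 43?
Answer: 0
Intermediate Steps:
k = 0 (k = -1 + (-3*(-2) - 5) = -1 + (6 - 5) = -1 + 1 = 0)
U(Z) = 1 (U(Z) = (2*Z)/((2*Z)) = (2*Z)*(1/(2*Z)) = 1)
G = 0
G*U(E) = 0*1 = 0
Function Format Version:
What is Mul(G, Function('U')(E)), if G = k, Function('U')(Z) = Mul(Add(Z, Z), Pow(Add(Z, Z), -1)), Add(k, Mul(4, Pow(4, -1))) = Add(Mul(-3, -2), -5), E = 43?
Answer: 0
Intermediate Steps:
k = 0 (k = Add(-1, Add(Mul(-3, -2), -5)) = Add(-1, Add(6, -5)) = Add(-1, 1) = 0)
Function('U')(Z) = 1 (Function('U')(Z) = Mul(Mul(2, Z), Pow(Mul(2, Z), -1)) = Mul(Mul(2, Z), Mul(Rational(1, 2), Pow(Z, -1))) = 1)
G = 0
Mul(G, Function('U')(E)) = Mul(0, 1) = 0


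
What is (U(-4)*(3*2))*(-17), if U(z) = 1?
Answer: -102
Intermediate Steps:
(U(-4)*(3*2))*(-17) = (1*(3*2))*(-17) = (1*6)*(-17) = 6*(-17) = -102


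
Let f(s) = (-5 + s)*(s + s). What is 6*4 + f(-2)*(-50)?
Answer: -1376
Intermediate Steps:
f(s) = 2*s*(-5 + s) (f(s) = (-5 + s)*(2*s) = 2*s*(-5 + s))
6*4 + f(-2)*(-50) = 6*4 + (2*(-2)*(-5 - 2))*(-50) = 24 + (2*(-2)*(-7))*(-50) = 24 + 28*(-50) = 24 - 1400 = -1376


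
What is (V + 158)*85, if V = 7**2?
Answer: 17595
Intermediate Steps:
V = 49
(V + 158)*85 = (49 + 158)*85 = 207*85 = 17595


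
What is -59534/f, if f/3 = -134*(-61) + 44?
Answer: -29767/12327 ≈ -2.4148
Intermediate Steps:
f = 24654 (f = 3*(-134*(-61) + 44) = 3*(8174 + 44) = 3*8218 = 24654)
-59534/f = -59534/24654 = -59534*1/24654 = -29767/12327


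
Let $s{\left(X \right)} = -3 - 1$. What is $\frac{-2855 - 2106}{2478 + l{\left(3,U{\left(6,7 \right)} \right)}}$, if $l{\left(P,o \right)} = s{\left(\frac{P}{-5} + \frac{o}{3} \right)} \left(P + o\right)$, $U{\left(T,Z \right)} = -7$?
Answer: $- \frac{4961}{2494} \approx -1.9892$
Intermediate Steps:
$s{\left(X \right)} = -4$ ($s{\left(X \right)} = -3 - 1 = -4$)
$l{\left(P,o \right)} = - 4 P - 4 o$ ($l{\left(P,o \right)} = - 4 \left(P + o\right) = - 4 P - 4 o$)
$\frac{-2855 - 2106}{2478 + l{\left(3,U{\left(6,7 \right)} \right)}} = \frac{-2855 - 2106}{2478 - -16} = - \frac{4961}{2478 + \left(-12 + 28\right)} = - \frac{4961}{2478 + 16} = - \frac{4961}{2494}$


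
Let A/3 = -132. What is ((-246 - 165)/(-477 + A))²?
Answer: 18769/84681 ≈ 0.22164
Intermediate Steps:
A = -396 (A = 3*(-132) = -396)
((-246 - 165)/(-477 + A))² = ((-246 - 165)/(-477 - 396))² = (-411/(-873))² = (-411*(-1/873))² = (137/291)² = 18769/84681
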